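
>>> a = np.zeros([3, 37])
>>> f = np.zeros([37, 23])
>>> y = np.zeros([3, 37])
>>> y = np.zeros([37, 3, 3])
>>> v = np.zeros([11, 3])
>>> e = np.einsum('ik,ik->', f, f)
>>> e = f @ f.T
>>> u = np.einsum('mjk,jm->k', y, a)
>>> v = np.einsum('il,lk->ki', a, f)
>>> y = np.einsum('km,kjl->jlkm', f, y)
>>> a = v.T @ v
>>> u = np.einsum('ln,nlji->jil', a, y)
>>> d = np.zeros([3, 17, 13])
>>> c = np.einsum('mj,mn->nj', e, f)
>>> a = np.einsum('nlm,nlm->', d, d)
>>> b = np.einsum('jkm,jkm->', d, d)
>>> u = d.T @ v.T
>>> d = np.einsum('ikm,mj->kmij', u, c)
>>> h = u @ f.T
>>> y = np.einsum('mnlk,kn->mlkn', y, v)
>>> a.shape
()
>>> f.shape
(37, 23)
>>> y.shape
(3, 37, 23, 3)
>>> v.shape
(23, 3)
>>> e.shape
(37, 37)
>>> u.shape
(13, 17, 23)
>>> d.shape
(17, 23, 13, 37)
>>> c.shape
(23, 37)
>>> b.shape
()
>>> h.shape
(13, 17, 37)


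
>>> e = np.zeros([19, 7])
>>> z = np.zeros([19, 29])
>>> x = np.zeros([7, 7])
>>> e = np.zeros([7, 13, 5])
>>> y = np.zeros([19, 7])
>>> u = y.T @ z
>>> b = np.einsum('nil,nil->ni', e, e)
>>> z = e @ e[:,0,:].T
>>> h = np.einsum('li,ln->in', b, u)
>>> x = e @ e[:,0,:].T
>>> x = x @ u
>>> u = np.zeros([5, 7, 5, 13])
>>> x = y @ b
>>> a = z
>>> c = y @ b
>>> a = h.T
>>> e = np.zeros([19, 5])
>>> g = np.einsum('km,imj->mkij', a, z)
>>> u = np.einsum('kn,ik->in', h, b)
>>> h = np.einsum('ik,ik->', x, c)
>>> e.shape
(19, 5)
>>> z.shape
(7, 13, 7)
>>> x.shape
(19, 13)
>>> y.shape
(19, 7)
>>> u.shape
(7, 29)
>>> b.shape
(7, 13)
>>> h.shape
()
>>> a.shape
(29, 13)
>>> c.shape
(19, 13)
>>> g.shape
(13, 29, 7, 7)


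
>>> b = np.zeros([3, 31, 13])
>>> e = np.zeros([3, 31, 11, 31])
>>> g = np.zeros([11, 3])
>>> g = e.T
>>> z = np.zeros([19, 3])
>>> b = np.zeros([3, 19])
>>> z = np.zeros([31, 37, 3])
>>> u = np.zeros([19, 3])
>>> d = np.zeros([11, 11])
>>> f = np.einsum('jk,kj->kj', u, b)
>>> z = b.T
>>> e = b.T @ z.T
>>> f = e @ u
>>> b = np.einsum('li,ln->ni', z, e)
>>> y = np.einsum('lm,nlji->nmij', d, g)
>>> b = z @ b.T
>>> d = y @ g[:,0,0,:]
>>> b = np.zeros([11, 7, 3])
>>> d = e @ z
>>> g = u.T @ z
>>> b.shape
(11, 7, 3)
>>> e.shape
(19, 19)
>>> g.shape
(3, 3)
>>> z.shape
(19, 3)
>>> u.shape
(19, 3)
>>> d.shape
(19, 3)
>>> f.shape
(19, 3)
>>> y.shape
(31, 11, 3, 31)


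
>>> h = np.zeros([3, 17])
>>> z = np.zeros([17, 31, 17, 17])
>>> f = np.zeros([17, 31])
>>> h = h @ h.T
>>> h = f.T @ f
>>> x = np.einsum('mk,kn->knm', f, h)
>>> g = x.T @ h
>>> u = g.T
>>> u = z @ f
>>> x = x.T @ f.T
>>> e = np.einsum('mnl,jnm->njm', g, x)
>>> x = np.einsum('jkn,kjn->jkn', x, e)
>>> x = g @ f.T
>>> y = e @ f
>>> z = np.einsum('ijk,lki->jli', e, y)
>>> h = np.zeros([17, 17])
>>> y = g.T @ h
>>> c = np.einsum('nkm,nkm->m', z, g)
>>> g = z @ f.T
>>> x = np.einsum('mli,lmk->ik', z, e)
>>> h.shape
(17, 17)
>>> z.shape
(17, 31, 31)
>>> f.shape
(17, 31)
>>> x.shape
(31, 17)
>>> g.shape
(17, 31, 17)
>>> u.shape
(17, 31, 17, 31)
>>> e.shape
(31, 17, 17)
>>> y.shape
(31, 31, 17)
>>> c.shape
(31,)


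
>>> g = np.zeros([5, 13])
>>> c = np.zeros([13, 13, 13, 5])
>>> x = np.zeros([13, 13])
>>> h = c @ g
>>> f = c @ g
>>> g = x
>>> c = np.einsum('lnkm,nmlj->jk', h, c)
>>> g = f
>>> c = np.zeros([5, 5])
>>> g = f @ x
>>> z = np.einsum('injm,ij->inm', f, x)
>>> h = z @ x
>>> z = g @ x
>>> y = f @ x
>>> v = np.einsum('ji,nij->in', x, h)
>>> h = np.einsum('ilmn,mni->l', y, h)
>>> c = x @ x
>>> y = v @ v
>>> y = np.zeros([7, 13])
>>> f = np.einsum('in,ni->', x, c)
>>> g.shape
(13, 13, 13, 13)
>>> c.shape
(13, 13)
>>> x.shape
(13, 13)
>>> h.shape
(13,)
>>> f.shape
()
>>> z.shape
(13, 13, 13, 13)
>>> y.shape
(7, 13)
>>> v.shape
(13, 13)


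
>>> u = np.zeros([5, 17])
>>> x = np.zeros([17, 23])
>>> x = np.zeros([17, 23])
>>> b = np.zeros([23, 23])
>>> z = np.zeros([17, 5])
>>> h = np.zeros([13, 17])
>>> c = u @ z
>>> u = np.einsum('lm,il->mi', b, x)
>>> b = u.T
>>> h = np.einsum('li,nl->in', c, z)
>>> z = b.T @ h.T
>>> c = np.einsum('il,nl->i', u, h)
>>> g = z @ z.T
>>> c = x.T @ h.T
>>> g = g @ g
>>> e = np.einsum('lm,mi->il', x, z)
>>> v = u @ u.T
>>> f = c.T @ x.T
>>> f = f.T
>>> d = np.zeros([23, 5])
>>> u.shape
(23, 17)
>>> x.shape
(17, 23)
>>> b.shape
(17, 23)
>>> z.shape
(23, 5)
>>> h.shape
(5, 17)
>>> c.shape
(23, 5)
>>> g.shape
(23, 23)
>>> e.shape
(5, 17)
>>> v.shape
(23, 23)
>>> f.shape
(17, 5)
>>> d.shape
(23, 5)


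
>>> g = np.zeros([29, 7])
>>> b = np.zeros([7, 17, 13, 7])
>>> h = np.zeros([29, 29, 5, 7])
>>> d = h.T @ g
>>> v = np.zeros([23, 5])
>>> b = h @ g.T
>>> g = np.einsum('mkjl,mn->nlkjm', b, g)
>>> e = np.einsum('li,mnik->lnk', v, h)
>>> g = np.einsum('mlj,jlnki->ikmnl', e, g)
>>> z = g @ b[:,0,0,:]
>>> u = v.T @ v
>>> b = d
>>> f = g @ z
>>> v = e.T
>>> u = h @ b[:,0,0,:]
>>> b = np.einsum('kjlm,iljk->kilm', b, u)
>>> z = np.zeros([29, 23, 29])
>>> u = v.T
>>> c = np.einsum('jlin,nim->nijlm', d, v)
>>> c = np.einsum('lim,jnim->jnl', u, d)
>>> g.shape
(29, 5, 23, 29, 29)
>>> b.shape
(7, 29, 29, 7)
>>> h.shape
(29, 29, 5, 7)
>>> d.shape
(7, 5, 29, 7)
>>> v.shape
(7, 29, 23)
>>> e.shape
(23, 29, 7)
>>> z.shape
(29, 23, 29)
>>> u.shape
(23, 29, 7)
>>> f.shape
(29, 5, 23, 29, 29)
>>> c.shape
(7, 5, 23)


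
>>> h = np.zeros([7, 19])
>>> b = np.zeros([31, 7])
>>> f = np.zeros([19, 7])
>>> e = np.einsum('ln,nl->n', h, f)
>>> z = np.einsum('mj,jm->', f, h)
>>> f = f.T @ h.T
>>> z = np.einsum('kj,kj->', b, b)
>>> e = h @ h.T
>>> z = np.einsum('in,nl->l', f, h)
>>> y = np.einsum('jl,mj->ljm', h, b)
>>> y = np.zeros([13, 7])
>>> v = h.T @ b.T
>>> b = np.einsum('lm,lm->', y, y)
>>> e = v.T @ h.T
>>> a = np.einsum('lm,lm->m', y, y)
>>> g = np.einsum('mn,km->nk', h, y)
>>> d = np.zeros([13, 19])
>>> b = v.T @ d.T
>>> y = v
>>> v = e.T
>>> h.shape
(7, 19)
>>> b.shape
(31, 13)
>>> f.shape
(7, 7)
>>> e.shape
(31, 7)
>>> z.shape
(19,)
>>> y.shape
(19, 31)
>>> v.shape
(7, 31)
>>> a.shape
(7,)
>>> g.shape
(19, 13)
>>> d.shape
(13, 19)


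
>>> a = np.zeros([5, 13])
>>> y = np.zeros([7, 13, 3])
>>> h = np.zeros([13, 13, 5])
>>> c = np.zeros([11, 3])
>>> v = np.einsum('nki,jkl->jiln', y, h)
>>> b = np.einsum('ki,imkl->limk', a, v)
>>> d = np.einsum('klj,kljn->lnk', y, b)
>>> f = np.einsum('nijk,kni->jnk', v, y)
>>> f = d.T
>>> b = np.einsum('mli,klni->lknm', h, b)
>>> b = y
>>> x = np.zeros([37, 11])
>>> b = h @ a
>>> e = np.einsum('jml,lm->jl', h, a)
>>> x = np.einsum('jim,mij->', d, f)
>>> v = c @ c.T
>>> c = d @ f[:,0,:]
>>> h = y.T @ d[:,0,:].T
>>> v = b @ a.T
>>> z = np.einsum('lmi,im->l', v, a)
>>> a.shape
(5, 13)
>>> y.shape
(7, 13, 3)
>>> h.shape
(3, 13, 13)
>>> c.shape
(13, 5, 13)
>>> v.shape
(13, 13, 5)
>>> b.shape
(13, 13, 13)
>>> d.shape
(13, 5, 7)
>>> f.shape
(7, 5, 13)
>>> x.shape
()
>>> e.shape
(13, 5)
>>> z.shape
(13,)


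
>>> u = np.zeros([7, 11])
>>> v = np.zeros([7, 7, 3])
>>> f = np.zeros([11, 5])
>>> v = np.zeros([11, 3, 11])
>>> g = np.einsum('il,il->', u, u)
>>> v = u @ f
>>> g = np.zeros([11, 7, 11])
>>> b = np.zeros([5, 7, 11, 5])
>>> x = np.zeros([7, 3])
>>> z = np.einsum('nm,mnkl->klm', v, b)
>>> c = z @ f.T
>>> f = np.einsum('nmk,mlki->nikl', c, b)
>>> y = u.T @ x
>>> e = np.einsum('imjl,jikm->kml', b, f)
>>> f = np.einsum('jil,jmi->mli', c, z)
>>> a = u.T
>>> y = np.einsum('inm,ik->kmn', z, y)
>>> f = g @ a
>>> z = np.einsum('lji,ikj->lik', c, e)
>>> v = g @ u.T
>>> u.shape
(7, 11)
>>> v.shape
(11, 7, 7)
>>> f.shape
(11, 7, 7)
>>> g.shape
(11, 7, 11)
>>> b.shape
(5, 7, 11, 5)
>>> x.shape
(7, 3)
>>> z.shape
(11, 11, 7)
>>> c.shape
(11, 5, 11)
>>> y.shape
(3, 5, 5)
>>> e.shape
(11, 7, 5)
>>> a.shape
(11, 7)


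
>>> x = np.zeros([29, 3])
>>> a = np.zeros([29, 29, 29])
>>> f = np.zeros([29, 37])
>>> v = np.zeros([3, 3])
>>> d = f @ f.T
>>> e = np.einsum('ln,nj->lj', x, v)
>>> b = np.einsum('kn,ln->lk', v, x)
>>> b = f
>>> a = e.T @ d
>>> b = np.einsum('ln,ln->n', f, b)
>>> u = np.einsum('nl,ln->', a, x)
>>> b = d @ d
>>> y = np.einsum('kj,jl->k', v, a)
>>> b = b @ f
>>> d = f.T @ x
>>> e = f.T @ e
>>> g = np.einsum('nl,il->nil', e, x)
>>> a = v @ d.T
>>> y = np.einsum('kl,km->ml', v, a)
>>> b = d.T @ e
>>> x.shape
(29, 3)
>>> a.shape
(3, 37)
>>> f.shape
(29, 37)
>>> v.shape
(3, 3)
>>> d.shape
(37, 3)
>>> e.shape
(37, 3)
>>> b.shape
(3, 3)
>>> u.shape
()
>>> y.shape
(37, 3)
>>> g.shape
(37, 29, 3)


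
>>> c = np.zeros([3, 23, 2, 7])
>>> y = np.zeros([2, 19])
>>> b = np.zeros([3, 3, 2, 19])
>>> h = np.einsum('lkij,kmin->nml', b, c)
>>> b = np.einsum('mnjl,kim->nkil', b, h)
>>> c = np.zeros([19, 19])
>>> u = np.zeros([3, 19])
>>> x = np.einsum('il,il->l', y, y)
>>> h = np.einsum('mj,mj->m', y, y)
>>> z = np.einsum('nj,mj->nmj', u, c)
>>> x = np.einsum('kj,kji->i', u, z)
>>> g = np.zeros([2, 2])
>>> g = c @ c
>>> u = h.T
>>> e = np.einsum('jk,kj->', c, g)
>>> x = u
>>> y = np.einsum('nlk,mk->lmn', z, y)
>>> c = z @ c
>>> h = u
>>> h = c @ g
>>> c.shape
(3, 19, 19)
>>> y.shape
(19, 2, 3)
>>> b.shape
(3, 7, 23, 19)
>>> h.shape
(3, 19, 19)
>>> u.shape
(2,)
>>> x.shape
(2,)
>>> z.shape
(3, 19, 19)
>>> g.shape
(19, 19)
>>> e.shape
()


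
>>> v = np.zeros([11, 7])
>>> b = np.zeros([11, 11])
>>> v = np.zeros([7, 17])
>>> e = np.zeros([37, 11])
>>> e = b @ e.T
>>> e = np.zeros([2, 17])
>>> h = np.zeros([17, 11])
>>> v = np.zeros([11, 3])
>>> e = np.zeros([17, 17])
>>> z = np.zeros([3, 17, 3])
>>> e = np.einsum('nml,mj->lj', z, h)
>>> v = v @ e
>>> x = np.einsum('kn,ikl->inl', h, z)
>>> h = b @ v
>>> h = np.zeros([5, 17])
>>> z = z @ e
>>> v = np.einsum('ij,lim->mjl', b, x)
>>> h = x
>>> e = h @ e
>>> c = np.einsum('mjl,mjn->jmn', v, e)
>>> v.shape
(3, 11, 3)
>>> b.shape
(11, 11)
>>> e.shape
(3, 11, 11)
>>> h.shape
(3, 11, 3)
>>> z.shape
(3, 17, 11)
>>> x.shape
(3, 11, 3)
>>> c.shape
(11, 3, 11)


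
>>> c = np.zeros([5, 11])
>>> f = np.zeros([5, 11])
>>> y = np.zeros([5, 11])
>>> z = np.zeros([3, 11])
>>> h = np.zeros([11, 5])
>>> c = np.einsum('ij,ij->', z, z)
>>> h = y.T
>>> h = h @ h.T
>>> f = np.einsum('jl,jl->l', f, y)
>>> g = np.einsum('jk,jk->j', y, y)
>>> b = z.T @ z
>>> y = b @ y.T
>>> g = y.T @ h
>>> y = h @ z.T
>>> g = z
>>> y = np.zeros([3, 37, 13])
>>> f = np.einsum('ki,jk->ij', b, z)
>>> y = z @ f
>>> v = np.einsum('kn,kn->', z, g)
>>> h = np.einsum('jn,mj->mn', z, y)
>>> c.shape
()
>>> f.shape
(11, 3)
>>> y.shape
(3, 3)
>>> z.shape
(3, 11)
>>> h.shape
(3, 11)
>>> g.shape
(3, 11)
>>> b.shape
(11, 11)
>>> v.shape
()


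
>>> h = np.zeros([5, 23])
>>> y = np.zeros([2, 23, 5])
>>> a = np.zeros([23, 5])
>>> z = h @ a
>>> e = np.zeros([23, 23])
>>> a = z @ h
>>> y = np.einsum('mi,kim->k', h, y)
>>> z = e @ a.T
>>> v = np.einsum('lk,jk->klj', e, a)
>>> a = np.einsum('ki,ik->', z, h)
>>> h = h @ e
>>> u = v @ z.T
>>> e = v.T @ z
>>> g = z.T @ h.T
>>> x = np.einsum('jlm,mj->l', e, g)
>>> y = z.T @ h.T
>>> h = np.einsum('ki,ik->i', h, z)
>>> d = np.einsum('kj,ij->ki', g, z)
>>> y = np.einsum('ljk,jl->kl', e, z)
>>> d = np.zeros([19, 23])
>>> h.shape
(23,)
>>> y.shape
(5, 5)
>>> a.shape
()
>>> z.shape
(23, 5)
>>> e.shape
(5, 23, 5)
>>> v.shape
(23, 23, 5)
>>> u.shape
(23, 23, 23)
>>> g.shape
(5, 5)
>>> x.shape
(23,)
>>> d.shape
(19, 23)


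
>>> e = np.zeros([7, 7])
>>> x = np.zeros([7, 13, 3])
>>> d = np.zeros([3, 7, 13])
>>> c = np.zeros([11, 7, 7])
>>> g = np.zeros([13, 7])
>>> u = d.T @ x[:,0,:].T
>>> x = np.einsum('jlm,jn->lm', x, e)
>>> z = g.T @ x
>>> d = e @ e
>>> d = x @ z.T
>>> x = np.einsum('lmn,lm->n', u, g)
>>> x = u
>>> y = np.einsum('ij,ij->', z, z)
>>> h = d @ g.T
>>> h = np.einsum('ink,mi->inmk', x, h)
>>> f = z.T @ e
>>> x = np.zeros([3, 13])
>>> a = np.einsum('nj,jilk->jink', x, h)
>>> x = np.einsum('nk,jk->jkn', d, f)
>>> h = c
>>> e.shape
(7, 7)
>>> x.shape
(3, 7, 13)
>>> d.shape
(13, 7)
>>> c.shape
(11, 7, 7)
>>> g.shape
(13, 7)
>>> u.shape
(13, 7, 7)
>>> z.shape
(7, 3)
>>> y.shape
()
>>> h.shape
(11, 7, 7)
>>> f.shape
(3, 7)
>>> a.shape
(13, 7, 3, 7)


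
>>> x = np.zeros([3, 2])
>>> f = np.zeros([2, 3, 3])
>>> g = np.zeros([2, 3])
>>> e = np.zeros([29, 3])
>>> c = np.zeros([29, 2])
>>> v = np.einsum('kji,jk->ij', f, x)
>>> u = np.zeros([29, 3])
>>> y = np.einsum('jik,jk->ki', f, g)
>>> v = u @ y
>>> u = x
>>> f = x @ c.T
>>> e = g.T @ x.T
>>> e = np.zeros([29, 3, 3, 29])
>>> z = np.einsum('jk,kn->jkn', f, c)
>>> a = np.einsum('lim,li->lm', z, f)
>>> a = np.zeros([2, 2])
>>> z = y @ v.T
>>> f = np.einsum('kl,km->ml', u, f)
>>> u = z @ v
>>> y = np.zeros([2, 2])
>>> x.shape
(3, 2)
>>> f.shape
(29, 2)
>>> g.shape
(2, 3)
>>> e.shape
(29, 3, 3, 29)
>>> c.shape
(29, 2)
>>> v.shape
(29, 3)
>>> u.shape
(3, 3)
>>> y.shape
(2, 2)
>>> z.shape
(3, 29)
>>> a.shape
(2, 2)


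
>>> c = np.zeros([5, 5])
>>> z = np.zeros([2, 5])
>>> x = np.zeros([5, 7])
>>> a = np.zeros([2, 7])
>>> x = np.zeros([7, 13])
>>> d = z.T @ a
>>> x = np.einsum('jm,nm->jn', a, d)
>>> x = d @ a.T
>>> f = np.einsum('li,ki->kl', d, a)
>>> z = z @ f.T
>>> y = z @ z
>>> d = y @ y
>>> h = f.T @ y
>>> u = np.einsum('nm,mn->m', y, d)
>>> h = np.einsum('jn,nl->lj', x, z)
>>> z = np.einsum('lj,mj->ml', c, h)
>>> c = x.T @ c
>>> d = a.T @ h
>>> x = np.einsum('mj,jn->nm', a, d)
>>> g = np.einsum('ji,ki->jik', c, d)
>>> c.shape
(2, 5)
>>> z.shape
(2, 5)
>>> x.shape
(5, 2)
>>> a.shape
(2, 7)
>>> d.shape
(7, 5)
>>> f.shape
(2, 5)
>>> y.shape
(2, 2)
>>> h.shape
(2, 5)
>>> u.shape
(2,)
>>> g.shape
(2, 5, 7)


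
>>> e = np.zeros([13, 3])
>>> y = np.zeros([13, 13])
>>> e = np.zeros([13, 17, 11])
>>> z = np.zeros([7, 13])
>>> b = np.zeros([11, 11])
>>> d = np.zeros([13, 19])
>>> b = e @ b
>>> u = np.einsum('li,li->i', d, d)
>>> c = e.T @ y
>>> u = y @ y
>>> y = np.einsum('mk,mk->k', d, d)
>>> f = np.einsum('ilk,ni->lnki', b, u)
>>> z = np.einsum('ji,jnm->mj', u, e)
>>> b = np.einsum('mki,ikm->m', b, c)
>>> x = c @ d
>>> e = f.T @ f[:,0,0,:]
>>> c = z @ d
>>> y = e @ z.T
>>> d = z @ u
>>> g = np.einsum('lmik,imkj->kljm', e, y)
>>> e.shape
(13, 11, 13, 13)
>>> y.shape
(13, 11, 13, 11)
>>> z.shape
(11, 13)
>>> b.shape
(13,)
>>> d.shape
(11, 13)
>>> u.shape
(13, 13)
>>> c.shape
(11, 19)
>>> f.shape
(17, 13, 11, 13)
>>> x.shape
(11, 17, 19)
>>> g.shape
(13, 13, 11, 11)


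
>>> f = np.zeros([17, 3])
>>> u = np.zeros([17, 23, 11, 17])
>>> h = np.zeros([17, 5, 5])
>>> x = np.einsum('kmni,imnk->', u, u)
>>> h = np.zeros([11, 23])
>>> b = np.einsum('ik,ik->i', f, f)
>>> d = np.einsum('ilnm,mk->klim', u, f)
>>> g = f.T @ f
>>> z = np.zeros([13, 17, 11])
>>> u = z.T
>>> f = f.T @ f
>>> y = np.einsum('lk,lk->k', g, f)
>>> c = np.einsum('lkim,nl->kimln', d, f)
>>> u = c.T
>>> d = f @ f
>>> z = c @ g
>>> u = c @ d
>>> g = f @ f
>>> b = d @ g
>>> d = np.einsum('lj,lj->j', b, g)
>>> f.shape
(3, 3)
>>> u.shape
(23, 17, 17, 3, 3)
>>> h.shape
(11, 23)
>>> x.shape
()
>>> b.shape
(3, 3)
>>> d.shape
(3,)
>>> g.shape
(3, 3)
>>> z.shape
(23, 17, 17, 3, 3)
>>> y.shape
(3,)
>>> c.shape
(23, 17, 17, 3, 3)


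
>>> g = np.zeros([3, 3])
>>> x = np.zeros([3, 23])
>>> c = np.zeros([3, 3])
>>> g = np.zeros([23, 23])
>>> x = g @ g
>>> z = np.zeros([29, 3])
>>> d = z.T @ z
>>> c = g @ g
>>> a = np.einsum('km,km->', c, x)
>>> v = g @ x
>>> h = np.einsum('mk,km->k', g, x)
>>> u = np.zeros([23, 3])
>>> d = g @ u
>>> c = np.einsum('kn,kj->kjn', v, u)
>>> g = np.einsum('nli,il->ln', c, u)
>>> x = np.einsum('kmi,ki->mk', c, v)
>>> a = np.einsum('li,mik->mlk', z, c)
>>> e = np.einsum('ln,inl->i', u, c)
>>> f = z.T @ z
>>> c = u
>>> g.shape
(3, 23)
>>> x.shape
(3, 23)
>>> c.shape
(23, 3)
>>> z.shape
(29, 3)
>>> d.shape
(23, 3)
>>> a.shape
(23, 29, 23)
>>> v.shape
(23, 23)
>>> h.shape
(23,)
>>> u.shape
(23, 3)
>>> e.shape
(23,)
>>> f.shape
(3, 3)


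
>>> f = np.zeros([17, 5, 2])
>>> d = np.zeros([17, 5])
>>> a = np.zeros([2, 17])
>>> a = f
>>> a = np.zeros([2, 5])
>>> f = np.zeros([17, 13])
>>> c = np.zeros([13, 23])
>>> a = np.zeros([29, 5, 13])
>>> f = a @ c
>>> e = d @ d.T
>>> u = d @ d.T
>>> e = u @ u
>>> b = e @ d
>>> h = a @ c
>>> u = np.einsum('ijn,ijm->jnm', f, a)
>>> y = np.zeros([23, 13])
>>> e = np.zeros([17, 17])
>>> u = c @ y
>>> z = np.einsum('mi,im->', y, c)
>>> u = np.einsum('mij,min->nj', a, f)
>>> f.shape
(29, 5, 23)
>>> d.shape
(17, 5)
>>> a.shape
(29, 5, 13)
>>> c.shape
(13, 23)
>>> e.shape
(17, 17)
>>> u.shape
(23, 13)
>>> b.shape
(17, 5)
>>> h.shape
(29, 5, 23)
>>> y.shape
(23, 13)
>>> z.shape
()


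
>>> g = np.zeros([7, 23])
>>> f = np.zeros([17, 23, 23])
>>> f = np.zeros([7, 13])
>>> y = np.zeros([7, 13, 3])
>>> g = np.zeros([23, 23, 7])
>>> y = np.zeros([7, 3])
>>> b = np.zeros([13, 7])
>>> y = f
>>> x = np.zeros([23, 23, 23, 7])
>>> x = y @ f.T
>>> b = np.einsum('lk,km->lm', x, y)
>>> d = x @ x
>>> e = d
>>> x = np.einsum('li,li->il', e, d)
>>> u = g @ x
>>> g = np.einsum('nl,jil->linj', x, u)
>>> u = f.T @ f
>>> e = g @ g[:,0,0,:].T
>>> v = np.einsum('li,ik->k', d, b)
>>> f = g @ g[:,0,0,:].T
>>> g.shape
(7, 23, 7, 23)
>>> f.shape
(7, 23, 7, 7)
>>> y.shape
(7, 13)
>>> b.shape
(7, 13)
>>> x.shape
(7, 7)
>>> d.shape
(7, 7)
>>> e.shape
(7, 23, 7, 7)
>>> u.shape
(13, 13)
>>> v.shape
(13,)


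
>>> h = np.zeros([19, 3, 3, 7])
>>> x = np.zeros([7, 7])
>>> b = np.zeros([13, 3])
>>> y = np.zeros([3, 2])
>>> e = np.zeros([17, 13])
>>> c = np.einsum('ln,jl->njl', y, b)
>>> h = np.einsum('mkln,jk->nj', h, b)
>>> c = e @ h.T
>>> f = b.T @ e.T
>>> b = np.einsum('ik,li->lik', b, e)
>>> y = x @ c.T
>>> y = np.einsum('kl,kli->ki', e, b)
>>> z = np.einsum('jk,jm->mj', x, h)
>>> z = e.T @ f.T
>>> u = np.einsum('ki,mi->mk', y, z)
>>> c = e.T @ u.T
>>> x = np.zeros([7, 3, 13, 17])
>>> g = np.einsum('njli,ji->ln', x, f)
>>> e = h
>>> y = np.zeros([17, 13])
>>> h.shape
(7, 13)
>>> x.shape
(7, 3, 13, 17)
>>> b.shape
(17, 13, 3)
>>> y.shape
(17, 13)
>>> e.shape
(7, 13)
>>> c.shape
(13, 13)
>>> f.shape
(3, 17)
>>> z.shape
(13, 3)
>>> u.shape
(13, 17)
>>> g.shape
(13, 7)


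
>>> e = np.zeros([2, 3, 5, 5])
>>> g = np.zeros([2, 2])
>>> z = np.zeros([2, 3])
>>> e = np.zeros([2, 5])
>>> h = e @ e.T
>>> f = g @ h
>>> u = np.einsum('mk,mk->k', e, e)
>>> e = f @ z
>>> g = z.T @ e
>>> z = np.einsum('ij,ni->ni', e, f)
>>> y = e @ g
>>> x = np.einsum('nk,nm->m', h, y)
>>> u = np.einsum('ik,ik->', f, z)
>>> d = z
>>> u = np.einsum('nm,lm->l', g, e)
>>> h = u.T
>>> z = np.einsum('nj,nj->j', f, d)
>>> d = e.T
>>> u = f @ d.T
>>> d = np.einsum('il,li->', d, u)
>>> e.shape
(2, 3)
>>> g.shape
(3, 3)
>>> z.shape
(2,)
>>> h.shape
(2,)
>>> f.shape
(2, 2)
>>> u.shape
(2, 3)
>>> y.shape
(2, 3)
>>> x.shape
(3,)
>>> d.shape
()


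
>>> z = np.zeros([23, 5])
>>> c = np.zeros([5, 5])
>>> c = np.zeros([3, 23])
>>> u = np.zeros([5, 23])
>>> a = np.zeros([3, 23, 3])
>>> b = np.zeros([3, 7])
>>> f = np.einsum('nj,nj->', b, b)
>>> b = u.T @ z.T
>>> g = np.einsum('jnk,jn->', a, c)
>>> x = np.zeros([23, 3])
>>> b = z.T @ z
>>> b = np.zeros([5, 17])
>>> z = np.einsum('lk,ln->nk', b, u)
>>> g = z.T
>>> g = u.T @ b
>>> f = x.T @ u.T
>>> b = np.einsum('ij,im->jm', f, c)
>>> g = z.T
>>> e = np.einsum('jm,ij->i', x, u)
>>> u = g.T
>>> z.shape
(23, 17)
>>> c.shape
(3, 23)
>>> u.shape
(23, 17)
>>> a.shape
(3, 23, 3)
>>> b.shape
(5, 23)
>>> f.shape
(3, 5)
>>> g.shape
(17, 23)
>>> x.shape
(23, 3)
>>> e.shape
(5,)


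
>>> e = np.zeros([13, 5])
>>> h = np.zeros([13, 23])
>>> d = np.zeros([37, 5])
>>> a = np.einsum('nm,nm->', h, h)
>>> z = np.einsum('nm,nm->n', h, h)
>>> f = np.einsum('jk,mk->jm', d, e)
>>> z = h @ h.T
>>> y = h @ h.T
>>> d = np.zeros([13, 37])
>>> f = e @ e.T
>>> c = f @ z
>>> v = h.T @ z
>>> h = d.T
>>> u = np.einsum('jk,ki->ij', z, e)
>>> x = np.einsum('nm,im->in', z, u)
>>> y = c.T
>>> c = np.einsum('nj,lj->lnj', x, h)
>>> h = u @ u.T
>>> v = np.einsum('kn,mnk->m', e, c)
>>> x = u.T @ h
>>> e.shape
(13, 5)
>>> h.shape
(5, 5)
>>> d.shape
(13, 37)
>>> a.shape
()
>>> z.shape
(13, 13)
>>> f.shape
(13, 13)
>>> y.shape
(13, 13)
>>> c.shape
(37, 5, 13)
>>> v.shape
(37,)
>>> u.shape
(5, 13)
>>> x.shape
(13, 5)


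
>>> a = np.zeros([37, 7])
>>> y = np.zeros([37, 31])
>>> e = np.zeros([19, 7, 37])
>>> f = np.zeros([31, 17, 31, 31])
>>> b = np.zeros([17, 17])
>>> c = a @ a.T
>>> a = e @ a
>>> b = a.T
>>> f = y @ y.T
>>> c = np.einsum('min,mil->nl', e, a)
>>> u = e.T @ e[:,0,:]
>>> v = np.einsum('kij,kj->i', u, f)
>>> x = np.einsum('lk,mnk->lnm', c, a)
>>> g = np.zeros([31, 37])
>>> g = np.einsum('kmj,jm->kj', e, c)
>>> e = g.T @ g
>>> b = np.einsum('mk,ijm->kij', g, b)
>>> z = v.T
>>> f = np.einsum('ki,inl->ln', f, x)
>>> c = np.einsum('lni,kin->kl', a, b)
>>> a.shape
(19, 7, 7)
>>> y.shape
(37, 31)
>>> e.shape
(37, 37)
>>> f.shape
(19, 7)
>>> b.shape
(37, 7, 7)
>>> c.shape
(37, 19)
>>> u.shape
(37, 7, 37)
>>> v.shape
(7,)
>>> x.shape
(37, 7, 19)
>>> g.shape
(19, 37)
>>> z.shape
(7,)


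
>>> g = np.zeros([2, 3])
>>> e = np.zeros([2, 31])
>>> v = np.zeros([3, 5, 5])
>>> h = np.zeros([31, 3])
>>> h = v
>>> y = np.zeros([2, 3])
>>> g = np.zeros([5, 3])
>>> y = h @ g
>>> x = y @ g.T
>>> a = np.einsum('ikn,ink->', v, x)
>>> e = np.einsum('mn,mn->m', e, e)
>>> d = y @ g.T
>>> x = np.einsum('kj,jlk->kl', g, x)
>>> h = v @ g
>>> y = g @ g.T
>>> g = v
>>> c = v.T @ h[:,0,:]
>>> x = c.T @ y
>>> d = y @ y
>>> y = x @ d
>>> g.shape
(3, 5, 5)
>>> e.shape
(2,)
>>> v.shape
(3, 5, 5)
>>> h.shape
(3, 5, 3)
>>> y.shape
(3, 5, 5)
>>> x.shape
(3, 5, 5)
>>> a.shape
()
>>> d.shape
(5, 5)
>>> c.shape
(5, 5, 3)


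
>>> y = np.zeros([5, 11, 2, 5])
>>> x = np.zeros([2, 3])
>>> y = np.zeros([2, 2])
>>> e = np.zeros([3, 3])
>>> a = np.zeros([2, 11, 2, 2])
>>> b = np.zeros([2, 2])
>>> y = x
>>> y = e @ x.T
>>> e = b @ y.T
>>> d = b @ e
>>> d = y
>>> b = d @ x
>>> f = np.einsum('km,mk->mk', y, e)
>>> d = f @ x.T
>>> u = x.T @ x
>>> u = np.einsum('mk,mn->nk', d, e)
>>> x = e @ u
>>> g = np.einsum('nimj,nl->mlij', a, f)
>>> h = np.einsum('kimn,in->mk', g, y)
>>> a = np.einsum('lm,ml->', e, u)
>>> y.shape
(3, 2)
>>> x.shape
(2, 2)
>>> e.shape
(2, 3)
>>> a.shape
()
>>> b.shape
(3, 3)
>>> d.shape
(2, 2)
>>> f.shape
(2, 3)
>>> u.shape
(3, 2)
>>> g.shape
(2, 3, 11, 2)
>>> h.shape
(11, 2)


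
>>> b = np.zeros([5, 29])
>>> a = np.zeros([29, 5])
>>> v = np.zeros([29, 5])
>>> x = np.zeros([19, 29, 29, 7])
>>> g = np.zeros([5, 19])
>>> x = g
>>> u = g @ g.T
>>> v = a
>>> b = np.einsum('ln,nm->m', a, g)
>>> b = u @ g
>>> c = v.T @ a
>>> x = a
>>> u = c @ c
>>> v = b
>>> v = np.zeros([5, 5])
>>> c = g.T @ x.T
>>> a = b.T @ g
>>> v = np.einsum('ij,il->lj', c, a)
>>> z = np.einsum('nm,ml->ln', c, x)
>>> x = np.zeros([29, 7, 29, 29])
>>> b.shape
(5, 19)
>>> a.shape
(19, 19)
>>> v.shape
(19, 29)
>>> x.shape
(29, 7, 29, 29)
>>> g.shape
(5, 19)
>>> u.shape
(5, 5)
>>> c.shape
(19, 29)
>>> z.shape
(5, 19)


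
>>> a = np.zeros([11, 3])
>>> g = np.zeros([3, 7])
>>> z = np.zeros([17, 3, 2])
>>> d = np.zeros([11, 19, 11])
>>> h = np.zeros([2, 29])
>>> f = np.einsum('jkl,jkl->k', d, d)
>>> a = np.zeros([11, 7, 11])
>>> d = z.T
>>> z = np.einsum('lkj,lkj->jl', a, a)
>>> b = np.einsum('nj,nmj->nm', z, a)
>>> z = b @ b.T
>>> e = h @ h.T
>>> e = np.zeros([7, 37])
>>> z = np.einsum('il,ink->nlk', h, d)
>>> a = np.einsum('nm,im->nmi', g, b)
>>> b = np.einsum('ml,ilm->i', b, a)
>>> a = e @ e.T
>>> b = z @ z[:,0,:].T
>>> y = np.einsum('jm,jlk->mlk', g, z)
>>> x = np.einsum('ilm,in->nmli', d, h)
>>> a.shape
(7, 7)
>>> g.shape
(3, 7)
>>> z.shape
(3, 29, 17)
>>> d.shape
(2, 3, 17)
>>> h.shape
(2, 29)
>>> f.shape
(19,)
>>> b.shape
(3, 29, 3)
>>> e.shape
(7, 37)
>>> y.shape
(7, 29, 17)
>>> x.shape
(29, 17, 3, 2)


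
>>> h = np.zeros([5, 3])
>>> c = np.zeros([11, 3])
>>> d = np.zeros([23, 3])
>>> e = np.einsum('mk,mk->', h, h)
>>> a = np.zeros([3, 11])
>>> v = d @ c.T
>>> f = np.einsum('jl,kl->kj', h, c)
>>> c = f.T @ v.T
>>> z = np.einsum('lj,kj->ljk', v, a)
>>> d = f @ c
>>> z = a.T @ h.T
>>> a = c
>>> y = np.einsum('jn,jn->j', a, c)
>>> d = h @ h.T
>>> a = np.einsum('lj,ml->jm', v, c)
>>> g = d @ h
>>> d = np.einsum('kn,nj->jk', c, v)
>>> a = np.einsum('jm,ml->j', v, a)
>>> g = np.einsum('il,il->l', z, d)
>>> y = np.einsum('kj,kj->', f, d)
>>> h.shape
(5, 3)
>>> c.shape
(5, 23)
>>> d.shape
(11, 5)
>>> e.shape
()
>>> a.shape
(23,)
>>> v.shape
(23, 11)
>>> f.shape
(11, 5)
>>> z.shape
(11, 5)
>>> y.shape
()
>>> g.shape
(5,)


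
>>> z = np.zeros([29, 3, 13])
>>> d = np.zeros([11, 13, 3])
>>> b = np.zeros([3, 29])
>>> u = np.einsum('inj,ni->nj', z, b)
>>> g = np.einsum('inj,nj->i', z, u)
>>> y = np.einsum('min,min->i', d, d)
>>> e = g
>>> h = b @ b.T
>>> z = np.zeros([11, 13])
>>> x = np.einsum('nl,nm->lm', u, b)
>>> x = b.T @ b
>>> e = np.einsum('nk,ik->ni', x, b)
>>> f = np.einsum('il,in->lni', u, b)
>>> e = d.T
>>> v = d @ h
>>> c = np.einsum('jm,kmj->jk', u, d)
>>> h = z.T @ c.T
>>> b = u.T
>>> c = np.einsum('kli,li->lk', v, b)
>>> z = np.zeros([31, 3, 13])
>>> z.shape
(31, 3, 13)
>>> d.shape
(11, 13, 3)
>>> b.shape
(13, 3)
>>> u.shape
(3, 13)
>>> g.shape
(29,)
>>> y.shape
(13,)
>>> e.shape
(3, 13, 11)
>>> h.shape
(13, 3)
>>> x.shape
(29, 29)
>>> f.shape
(13, 29, 3)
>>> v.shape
(11, 13, 3)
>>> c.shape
(13, 11)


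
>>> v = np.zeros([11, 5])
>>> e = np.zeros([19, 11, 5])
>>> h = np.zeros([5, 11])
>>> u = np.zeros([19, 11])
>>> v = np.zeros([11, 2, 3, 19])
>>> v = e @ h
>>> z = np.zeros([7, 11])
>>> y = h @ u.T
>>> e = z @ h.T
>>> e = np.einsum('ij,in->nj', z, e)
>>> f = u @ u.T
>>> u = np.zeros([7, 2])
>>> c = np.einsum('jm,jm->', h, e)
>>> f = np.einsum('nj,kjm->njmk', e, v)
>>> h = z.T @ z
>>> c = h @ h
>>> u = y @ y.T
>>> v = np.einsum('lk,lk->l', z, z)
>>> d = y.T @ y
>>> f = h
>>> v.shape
(7,)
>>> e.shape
(5, 11)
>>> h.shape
(11, 11)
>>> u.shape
(5, 5)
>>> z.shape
(7, 11)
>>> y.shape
(5, 19)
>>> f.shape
(11, 11)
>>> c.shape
(11, 11)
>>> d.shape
(19, 19)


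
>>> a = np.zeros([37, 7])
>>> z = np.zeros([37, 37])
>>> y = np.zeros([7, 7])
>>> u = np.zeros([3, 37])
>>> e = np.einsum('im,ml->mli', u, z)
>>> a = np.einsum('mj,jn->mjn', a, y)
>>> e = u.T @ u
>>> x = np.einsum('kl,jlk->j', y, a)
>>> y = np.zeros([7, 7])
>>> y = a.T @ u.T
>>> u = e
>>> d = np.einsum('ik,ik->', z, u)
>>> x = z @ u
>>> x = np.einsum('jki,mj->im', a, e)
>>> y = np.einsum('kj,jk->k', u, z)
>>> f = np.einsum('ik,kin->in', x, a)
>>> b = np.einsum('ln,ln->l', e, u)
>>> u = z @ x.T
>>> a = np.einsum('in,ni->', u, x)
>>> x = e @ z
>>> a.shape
()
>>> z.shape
(37, 37)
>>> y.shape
(37,)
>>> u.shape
(37, 7)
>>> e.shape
(37, 37)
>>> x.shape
(37, 37)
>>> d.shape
()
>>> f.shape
(7, 7)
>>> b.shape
(37,)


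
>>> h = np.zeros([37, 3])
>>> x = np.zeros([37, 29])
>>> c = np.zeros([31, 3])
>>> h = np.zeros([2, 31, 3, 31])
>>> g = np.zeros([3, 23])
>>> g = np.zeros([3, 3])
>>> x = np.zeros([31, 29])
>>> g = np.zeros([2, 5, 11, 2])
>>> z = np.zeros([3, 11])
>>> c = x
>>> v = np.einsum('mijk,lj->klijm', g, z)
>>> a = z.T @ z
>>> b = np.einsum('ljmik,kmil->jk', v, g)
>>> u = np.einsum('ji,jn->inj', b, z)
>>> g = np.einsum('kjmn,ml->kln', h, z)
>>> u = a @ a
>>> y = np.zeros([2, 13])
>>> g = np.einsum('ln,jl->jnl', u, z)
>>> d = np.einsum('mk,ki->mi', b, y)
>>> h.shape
(2, 31, 3, 31)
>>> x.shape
(31, 29)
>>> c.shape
(31, 29)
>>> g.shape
(3, 11, 11)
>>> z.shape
(3, 11)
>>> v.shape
(2, 3, 5, 11, 2)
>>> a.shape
(11, 11)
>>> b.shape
(3, 2)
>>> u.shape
(11, 11)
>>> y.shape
(2, 13)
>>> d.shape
(3, 13)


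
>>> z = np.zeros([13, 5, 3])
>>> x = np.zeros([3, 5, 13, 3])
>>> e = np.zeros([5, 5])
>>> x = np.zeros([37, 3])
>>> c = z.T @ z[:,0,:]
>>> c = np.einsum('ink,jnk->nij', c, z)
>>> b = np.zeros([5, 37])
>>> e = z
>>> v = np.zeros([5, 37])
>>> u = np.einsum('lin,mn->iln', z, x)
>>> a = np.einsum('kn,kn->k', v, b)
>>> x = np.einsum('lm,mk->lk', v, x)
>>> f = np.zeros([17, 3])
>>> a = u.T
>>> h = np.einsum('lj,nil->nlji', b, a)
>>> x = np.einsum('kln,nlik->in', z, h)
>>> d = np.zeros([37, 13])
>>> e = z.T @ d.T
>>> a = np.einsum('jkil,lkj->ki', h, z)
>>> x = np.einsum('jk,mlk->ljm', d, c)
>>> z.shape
(13, 5, 3)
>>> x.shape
(3, 37, 5)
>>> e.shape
(3, 5, 37)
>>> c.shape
(5, 3, 13)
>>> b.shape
(5, 37)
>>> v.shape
(5, 37)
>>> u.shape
(5, 13, 3)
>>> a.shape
(5, 37)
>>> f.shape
(17, 3)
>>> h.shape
(3, 5, 37, 13)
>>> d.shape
(37, 13)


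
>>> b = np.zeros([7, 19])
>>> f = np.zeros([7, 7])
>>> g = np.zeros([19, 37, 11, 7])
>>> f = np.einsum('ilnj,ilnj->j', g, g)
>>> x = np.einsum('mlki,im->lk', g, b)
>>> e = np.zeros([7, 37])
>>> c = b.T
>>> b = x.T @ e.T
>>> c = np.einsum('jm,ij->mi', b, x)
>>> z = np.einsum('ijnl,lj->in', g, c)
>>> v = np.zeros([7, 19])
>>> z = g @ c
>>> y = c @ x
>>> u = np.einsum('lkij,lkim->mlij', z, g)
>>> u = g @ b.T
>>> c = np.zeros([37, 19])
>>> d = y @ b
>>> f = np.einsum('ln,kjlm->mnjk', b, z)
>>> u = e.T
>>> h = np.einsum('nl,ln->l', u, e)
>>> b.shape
(11, 7)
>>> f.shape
(37, 7, 37, 19)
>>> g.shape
(19, 37, 11, 7)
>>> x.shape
(37, 11)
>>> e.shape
(7, 37)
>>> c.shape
(37, 19)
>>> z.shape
(19, 37, 11, 37)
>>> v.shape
(7, 19)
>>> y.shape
(7, 11)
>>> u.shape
(37, 7)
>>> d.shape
(7, 7)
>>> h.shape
(7,)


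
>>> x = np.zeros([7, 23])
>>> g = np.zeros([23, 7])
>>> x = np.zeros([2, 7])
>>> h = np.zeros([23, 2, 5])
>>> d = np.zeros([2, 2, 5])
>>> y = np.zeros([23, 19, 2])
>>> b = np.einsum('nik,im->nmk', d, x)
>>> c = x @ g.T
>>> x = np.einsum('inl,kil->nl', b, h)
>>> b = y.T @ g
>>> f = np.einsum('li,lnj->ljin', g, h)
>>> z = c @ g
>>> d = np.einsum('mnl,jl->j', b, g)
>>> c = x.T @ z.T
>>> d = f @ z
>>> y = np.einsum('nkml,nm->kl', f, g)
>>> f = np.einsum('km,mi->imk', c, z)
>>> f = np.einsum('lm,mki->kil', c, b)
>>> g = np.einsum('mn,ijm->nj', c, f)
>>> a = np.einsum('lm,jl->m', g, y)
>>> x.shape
(7, 5)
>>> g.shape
(2, 7)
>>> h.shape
(23, 2, 5)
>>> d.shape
(23, 5, 7, 7)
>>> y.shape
(5, 2)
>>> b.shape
(2, 19, 7)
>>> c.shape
(5, 2)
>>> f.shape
(19, 7, 5)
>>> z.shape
(2, 7)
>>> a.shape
(7,)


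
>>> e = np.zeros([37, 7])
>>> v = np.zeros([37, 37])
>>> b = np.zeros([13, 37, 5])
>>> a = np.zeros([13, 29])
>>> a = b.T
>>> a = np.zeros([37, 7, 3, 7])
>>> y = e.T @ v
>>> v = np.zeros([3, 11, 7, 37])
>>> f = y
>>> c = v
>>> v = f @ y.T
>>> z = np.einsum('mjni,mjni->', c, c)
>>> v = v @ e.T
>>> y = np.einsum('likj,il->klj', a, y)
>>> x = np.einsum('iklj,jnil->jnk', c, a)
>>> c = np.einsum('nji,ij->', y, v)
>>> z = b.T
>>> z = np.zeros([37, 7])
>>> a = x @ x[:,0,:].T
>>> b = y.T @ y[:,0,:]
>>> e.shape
(37, 7)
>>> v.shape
(7, 37)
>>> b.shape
(7, 37, 7)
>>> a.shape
(37, 7, 37)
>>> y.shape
(3, 37, 7)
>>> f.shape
(7, 37)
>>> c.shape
()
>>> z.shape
(37, 7)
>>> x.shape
(37, 7, 11)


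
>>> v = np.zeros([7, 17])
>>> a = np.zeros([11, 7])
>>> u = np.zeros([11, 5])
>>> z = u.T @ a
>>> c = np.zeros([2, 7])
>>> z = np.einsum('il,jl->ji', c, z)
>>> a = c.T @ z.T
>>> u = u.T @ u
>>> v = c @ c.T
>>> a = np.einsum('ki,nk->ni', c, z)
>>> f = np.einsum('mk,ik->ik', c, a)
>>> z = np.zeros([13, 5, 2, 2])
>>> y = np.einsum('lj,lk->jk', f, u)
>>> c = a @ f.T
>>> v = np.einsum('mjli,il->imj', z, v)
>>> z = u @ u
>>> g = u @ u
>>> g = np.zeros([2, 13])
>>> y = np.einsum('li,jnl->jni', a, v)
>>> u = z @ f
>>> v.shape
(2, 13, 5)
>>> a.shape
(5, 7)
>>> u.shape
(5, 7)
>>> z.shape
(5, 5)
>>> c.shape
(5, 5)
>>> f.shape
(5, 7)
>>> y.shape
(2, 13, 7)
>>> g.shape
(2, 13)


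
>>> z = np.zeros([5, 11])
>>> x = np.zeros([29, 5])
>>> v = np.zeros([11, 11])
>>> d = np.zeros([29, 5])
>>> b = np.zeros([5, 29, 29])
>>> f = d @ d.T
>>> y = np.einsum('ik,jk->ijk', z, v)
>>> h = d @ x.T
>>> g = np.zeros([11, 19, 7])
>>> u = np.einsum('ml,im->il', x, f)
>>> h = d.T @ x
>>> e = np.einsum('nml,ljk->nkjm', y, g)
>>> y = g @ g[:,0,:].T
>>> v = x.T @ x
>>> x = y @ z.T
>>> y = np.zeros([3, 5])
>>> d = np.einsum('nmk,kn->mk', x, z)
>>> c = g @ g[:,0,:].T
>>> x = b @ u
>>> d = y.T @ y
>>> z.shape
(5, 11)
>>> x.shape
(5, 29, 5)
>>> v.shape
(5, 5)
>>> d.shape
(5, 5)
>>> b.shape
(5, 29, 29)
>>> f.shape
(29, 29)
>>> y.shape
(3, 5)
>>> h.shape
(5, 5)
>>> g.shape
(11, 19, 7)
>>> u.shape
(29, 5)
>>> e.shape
(5, 7, 19, 11)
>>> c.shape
(11, 19, 11)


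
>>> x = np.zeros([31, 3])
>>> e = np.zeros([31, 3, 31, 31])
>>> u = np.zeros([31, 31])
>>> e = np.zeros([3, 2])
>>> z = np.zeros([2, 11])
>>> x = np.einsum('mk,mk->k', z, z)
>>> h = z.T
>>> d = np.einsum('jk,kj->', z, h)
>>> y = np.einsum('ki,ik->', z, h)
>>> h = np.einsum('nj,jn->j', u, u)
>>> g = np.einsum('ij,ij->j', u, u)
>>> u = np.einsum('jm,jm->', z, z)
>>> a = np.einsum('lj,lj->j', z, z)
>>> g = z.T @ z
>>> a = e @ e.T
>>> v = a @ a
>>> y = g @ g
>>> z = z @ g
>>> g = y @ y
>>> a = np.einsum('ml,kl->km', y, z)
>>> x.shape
(11,)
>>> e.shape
(3, 2)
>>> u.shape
()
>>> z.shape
(2, 11)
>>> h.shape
(31,)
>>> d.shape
()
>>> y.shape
(11, 11)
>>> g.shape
(11, 11)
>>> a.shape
(2, 11)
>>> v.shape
(3, 3)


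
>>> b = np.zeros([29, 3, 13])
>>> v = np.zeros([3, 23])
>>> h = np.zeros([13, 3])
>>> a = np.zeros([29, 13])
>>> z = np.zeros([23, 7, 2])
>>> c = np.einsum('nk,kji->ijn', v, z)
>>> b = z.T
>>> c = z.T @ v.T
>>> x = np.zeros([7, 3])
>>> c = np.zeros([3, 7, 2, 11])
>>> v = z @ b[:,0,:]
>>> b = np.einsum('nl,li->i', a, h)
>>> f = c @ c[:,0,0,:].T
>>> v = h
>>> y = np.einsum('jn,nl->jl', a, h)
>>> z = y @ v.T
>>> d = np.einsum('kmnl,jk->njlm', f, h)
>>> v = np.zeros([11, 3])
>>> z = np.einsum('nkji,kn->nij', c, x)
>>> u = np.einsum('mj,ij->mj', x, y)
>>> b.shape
(3,)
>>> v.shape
(11, 3)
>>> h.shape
(13, 3)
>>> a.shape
(29, 13)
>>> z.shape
(3, 11, 2)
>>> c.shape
(3, 7, 2, 11)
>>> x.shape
(7, 3)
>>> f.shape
(3, 7, 2, 3)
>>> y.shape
(29, 3)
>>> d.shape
(2, 13, 3, 7)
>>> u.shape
(7, 3)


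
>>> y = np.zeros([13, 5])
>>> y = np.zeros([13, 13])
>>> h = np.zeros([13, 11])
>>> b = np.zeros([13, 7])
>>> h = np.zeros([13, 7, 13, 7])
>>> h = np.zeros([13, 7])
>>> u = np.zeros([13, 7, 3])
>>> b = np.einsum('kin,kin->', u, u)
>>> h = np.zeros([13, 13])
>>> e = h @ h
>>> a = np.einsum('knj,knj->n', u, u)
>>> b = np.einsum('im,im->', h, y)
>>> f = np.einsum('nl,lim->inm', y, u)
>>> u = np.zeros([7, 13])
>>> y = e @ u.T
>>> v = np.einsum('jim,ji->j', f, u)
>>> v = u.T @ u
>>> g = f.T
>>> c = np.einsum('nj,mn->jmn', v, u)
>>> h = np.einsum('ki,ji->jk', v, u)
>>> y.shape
(13, 7)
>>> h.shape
(7, 13)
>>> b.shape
()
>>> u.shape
(7, 13)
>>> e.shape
(13, 13)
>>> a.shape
(7,)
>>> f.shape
(7, 13, 3)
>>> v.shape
(13, 13)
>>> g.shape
(3, 13, 7)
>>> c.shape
(13, 7, 13)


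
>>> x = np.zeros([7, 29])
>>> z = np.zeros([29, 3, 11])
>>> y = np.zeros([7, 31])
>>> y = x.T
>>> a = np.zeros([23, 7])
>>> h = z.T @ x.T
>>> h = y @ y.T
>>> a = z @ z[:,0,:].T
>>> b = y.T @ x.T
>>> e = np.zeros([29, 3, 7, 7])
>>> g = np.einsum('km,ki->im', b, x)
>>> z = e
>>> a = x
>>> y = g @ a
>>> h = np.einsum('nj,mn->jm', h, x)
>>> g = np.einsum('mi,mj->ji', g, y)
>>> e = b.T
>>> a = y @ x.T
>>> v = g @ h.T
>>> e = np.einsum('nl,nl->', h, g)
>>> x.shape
(7, 29)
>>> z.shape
(29, 3, 7, 7)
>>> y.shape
(29, 29)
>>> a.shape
(29, 7)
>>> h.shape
(29, 7)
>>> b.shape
(7, 7)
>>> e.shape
()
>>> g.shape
(29, 7)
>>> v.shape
(29, 29)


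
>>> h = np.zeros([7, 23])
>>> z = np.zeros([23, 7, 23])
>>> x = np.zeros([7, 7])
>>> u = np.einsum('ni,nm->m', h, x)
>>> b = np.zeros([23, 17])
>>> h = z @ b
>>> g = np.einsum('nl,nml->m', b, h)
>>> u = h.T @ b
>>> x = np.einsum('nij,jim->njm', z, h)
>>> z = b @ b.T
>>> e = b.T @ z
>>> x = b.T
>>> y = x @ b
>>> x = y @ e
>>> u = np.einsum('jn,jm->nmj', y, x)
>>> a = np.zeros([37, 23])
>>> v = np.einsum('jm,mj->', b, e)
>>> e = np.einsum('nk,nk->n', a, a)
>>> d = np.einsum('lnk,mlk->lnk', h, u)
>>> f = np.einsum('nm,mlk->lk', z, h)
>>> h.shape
(23, 7, 17)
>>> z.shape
(23, 23)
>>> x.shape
(17, 23)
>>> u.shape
(17, 23, 17)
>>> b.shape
(23, 17)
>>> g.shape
(7,)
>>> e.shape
(37,)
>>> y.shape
(17, 17)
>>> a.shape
(37, 23)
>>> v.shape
()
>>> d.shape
(23, 7, 17)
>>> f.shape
(7, 17)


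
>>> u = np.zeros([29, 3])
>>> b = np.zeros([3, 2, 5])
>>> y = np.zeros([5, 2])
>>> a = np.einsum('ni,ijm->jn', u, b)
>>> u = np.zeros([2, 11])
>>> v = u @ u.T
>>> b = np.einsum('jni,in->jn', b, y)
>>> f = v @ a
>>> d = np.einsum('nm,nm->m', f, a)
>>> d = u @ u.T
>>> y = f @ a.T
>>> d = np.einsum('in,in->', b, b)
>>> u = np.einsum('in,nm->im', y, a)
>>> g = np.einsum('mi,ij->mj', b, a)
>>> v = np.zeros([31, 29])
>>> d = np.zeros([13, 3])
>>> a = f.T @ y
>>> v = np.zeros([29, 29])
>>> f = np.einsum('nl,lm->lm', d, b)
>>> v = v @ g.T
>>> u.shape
(2, 29)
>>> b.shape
(3, 2)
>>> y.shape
(2, 2)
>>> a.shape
(29, 2)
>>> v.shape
(29, 3)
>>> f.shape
(3, 2)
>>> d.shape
(13, 3)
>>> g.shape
(3, 29)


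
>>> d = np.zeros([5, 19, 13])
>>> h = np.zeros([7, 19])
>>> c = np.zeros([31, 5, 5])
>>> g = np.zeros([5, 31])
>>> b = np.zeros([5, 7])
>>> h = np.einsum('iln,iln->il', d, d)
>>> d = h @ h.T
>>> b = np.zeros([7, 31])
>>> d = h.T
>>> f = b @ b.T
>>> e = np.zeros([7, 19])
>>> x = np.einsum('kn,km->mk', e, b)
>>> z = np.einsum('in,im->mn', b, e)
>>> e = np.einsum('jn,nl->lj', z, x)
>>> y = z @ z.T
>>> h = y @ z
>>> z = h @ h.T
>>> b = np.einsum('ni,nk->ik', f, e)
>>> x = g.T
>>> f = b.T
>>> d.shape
(19, 5)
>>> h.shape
(19, 31)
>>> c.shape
(31, 5, 5)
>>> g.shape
(5, 31)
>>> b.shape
(7, 19)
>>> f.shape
(19, 7)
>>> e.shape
(7, 19)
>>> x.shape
(31, 5)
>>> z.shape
(19, 19)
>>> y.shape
(19, 19)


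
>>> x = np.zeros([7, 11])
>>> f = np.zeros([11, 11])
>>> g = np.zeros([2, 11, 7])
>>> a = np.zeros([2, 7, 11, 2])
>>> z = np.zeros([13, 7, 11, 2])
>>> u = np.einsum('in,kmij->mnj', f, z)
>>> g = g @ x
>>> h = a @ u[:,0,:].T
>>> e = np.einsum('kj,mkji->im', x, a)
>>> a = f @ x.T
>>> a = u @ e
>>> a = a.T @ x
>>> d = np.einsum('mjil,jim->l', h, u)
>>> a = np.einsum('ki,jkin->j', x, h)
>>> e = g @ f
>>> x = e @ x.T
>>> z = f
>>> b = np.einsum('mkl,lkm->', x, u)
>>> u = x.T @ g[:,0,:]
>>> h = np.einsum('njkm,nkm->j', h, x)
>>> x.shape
(2, 11, 7)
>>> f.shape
(11, 11)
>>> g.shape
(2, 11, 11)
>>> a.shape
(2,)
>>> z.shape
(11, 11)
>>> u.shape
(7, 11, 11)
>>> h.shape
(7,)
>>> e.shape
(2, 11, 11)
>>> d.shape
(7,)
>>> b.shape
()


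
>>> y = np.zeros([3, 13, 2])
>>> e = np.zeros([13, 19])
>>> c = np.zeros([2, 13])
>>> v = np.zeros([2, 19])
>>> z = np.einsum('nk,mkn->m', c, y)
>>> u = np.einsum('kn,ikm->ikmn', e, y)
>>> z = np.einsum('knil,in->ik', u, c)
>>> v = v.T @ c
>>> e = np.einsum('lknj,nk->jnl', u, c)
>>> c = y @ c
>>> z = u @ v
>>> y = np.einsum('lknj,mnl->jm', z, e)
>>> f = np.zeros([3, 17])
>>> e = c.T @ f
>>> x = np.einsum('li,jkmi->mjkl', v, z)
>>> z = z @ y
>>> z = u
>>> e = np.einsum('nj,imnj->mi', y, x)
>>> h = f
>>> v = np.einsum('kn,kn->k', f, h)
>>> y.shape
(13, 19)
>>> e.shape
(3, 2)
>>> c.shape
(3, 13, 13)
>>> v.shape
(3,)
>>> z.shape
(3, 13, 2, 19)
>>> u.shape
(3, 13, 2, 19)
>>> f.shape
(3, 17)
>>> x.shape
(2, 3, 13, 19)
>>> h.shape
(3, 17)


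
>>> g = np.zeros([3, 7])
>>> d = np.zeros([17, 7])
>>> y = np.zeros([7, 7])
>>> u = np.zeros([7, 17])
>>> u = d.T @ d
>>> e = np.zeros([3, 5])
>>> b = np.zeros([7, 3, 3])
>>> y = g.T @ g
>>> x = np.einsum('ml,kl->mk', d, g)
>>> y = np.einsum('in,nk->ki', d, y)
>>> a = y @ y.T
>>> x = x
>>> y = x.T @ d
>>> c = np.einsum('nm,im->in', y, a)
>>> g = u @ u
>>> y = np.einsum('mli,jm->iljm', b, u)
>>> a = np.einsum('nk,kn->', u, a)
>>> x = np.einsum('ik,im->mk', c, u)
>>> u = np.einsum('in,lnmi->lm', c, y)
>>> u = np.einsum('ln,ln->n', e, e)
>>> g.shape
(7, 7)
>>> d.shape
(17, 7)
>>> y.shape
(3, 3, 7, 7)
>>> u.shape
(5,)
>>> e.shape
(3, 5)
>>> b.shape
(7, 3, 3)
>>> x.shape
(7, 3)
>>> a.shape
()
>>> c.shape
(7, 3)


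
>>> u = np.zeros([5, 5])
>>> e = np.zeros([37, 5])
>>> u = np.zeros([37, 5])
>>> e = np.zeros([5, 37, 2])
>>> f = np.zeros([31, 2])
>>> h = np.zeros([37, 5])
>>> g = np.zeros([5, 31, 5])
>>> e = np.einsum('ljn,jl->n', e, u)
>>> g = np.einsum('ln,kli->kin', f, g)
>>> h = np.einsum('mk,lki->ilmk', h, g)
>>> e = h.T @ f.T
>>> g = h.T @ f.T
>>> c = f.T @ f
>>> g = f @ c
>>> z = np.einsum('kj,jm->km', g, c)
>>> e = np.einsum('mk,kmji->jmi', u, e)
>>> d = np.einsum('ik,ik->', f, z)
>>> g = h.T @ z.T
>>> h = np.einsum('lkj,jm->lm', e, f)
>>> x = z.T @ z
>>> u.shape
(37, 5)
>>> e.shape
(5, 37, 31)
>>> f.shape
(31, 2)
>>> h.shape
(5, 2)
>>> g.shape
(5, 37, 5, 31)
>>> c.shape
(2, 2)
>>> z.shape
(31, 2)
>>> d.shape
()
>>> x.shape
(2, 2)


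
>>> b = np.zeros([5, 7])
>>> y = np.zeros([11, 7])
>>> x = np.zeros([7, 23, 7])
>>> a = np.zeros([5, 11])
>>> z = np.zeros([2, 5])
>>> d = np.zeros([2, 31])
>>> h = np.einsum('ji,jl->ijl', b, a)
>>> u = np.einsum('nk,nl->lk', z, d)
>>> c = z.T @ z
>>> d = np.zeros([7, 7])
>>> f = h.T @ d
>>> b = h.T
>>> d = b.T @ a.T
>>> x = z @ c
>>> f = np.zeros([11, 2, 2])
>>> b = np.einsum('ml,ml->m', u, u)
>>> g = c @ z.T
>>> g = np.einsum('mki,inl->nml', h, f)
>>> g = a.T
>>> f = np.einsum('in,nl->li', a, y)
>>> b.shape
(31,)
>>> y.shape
(11, 7)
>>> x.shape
(2, 5)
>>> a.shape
(5, 11)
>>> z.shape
(2, 5)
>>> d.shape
(7, 5, 5)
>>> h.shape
(7, 5, 11)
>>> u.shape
(31, 5)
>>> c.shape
(5, 5)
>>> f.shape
(7, 5)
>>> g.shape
(11, 5)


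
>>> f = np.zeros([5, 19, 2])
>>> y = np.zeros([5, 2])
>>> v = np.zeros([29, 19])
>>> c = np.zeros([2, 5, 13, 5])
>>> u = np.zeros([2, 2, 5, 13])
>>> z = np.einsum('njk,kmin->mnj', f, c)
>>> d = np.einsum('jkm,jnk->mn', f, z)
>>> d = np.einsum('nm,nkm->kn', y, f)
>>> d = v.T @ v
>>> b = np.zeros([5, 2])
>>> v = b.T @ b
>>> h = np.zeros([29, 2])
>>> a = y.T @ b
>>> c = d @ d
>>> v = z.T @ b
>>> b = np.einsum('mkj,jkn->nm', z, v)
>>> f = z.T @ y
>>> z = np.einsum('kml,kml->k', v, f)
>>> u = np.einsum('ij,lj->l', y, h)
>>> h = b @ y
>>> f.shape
(19, 5, 2)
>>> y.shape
(5, 2)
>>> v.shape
(19, 5, 2)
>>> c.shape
(19, 19)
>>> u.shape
(29,)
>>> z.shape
(19,)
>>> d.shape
(19, 19)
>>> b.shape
(2, 5)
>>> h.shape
(2, 2)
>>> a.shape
(2, 2)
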